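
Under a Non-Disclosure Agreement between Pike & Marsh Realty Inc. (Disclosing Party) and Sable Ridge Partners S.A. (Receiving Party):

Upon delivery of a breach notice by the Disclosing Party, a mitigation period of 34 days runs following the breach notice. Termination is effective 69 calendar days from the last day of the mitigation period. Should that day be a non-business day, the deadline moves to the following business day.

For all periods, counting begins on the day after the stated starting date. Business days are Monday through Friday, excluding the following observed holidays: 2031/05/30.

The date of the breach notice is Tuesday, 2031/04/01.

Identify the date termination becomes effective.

The last day of the mitigation period: 2031/04/01 + 34 days = 2031/05/05.
Adding 69 calendar days to 2031/05/05 gives 2031/07/13, which is the date termination becomes effective. That falls on a Sunday, so it rolls to the next business day, Monday, 2031/07/14.

2031/07/14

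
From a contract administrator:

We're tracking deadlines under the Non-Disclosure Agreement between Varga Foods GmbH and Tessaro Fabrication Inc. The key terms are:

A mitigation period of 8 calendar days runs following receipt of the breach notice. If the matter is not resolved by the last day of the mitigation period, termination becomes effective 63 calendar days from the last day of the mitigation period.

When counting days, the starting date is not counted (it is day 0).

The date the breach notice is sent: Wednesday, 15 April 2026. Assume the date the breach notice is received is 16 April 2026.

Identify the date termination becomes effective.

Adding 8 calendar days to 16 April 2026 gives 24 April 2026, which is the last day of the mitigation period.
Adding 63 calendar days to 24 April 2026 gives 26 June 2026, which is the date termination becomes effective.

26 June 2026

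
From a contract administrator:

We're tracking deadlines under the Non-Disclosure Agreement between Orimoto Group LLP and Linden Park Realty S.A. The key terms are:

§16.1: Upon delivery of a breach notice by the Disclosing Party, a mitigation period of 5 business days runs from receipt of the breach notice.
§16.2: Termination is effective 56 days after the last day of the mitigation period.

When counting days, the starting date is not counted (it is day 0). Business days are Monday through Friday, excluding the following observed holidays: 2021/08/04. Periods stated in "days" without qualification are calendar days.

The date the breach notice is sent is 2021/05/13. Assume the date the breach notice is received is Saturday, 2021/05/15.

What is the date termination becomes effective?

The last day of the mitigation period: 5 business days after Saturday, 2021/05/15, skipping weekends — May 17, May 18, May 19, May 20, May 21 — lands on Friday, 2021/05/21.
Adding 56 calendar days to 2021/05/21 gives 2021/07/16, which is the date termination becomes effective.

2021/07/16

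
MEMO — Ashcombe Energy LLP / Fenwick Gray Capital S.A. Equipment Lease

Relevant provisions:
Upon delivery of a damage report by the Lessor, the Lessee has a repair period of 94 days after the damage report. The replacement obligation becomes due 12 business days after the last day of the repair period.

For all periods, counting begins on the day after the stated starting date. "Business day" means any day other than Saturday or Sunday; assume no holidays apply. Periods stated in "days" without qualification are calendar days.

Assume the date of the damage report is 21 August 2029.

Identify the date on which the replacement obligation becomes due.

The last day of the repair period: 94 calendar days after 21 August 2029 is 23 November 2029.
From Friday, 23 November 2029, 12 business days (Nov 26, Nov 27, Nov 28, Nov 29, …, Dec 7, Dec 10, Dec 11, skipping weekends) brings us to Tuesday, 11 December 2029, which is the date on which the replacement obligation becomes due.

11 December 2029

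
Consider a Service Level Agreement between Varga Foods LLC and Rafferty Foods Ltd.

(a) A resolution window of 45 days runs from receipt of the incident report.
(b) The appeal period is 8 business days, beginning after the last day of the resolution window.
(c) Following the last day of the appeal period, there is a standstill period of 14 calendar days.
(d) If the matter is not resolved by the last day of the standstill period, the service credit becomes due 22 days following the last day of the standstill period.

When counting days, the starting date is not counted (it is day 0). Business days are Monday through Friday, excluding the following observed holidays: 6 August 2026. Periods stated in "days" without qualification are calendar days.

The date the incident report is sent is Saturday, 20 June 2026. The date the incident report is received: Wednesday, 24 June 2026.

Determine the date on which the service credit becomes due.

Adding 45 calendar days to 24 June 2026 gives 8 August 2026, which is the last day of the resolution window.
From Saturday, 8 August 2026, 8 business days (Aug 10, Aug 11, Aug 12, Aug 13, Aug 14, Aug 17, Aug 18, Aug 19, skipping weekends) brings us to Wednesday, 19 August 2026, which is the last day of the appeal period.
The last day of the standstill period: 19 August 2026 + 14 days = 2 September 2026.
The date on which the service credit becomes due: 2 September 2026 + 22 days = 24 September 2026.

24 September 2026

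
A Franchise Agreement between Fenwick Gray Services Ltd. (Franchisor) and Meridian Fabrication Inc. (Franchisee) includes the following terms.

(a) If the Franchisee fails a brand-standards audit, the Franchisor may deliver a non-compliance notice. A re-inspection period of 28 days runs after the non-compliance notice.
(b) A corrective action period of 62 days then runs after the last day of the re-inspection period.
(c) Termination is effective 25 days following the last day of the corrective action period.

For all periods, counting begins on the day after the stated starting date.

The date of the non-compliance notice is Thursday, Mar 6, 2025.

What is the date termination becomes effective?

The last day of the re-inspection period: Mar 6, 2025 + 28 days = Apr 3, 2025.
The last day of the corrective action period: 62 calendar days after Apr 3, 2025 is Jun 4, 2025.
Adding 25 calendar days to Jun 4, 2025 gives Jun 29, 2025, which is the date termination becomes effective.

Jun 29, 2025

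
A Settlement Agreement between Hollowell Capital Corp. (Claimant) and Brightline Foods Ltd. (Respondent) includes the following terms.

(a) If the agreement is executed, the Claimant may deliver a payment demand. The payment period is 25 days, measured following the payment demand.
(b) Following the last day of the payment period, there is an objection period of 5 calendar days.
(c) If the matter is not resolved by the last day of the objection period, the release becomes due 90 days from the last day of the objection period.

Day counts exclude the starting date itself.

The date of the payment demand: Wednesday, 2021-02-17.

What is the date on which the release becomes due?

2021-06-17

The last day of the payment period: 25 calendar days after 2021-02-17 is 2021-03-14.
Adding 5 calendar days to 2021-03-14 gives 2021-03-19, which is the last day of the objection period.
The date on which the release becomes due: 2021-03-19 + 90 days = 2021-06-17.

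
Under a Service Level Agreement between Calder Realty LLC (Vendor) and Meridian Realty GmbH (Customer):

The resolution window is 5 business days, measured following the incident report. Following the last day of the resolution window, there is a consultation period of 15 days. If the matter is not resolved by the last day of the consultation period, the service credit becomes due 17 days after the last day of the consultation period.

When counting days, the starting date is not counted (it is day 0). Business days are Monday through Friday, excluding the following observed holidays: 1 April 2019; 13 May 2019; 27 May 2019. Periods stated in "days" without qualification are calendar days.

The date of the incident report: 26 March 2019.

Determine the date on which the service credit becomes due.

The last day of the resolution window: counting 5 business days from Tuesday, 26 March 2019 (Mar 27, Mar 28, Mar 29, Apr 2, Apr 3, skipping weekends and the listed holiday on Apr 1) reaches Wednesday, 3 April 2019.
The last day of the consultation period: 3 April 2019 + 15 days = 18 April 2019.
The date on which the service credit becomes due: 17 calendar days after 18 April 2019 is 5 May 2019.

5 May 2019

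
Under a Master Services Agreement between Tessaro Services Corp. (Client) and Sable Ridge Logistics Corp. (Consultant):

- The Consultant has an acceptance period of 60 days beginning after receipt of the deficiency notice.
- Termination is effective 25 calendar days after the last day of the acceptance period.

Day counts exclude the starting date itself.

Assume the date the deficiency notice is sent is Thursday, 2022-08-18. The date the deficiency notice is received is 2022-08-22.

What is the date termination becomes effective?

The last day of the acceptance period: 60 calendar days after 2022-08-22 is 2022-10-21.
The date termination becomes effective: 25 calendar days after 2022-10-21 is 2022-11-15.

2022-11-15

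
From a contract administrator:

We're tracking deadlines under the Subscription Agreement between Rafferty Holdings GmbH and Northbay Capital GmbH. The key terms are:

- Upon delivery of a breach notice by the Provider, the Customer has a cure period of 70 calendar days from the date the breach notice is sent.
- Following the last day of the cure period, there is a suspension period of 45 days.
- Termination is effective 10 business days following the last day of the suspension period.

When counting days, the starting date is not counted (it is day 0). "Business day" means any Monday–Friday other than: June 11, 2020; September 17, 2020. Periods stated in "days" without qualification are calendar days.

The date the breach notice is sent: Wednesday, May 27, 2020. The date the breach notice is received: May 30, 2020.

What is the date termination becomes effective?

October 2, 2020

The last day of the cure period: 70 calendar days after May 27, 2020 is August 5, 2020.
The last day of the suspension period: August 5, 2020 + 45 days = September 19, 2020.
The date termination becomes effective: 10 business days after Saturday, September 19, 2020, skipping weekends — Sep 21, Sep 22, Sep 23, Sep 24, Sep 25, Sep 28, Sep 29, Sep 30, Oct 1, Oct 2 — lands on Friday, October 2, 2020.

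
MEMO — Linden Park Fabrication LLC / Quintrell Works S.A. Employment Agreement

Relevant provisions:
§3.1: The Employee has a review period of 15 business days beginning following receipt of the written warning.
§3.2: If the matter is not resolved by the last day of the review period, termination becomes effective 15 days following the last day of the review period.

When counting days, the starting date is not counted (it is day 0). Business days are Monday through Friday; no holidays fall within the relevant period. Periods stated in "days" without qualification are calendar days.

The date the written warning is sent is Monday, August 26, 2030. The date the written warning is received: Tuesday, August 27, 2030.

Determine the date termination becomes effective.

The last day of the review period: 15 business days after Tuesday, August 27, 2030, skipping weekends — Aug 28, Aug 29, Aug 30, Sep 2, …, Sep 13, Sep 16, Sep 17 — lands on Tuesday, September 17, 2030.
The date termination becomes effective: September 17, 2030 + 15 days = October 2, 2030.

October 2, 2030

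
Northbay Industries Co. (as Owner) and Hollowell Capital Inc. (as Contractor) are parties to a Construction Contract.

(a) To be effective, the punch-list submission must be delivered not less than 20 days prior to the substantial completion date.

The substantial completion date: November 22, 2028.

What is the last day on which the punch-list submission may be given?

November 2, 2028

Counting back 20 calendar days from November 22, 2028 gives November 2, 2028.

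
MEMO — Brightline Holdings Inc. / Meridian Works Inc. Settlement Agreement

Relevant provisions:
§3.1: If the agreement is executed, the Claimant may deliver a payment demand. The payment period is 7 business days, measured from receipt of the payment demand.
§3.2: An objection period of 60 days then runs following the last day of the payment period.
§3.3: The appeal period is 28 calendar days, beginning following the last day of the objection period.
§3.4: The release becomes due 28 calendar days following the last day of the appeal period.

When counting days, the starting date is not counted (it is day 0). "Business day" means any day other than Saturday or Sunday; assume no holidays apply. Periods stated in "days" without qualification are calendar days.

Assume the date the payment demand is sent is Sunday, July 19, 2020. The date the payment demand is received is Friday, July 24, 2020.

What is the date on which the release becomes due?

The last day of the payment period: counting 7 business days from Friday, July 24, 2020 (Jul 27, Jul 28, Jul 29, Jul 30, Jul 31, Aug 3, Aug 4, skipping weekends) reaches Tuesday, August 4, 2020.
The last day of the objection period: 60 calendar days after August 4, 2020 is October 3, 2020.
The last day of the appeal period: 28 calendar days after October 3, 2020 is October 31, 2020.
The date on which the release becomes due: October 31, 2020 + 28 days = November 28, 2020.

November 28, 2020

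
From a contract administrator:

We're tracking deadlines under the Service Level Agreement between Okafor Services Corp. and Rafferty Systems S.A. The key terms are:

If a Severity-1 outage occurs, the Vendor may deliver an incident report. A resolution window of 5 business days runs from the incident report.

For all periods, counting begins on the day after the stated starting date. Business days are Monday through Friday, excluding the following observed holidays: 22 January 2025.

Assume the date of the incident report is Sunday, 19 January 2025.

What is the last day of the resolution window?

27 January 2025

The last day of the resolution window: 5 business days after Sunday, 19 January 2025, skipping weekends and the listed holiday on Jan 22 — Jan 20, Jan 21, Jan 23, Jan 24, Jan 27 — lands on Monday, 27 January 2025.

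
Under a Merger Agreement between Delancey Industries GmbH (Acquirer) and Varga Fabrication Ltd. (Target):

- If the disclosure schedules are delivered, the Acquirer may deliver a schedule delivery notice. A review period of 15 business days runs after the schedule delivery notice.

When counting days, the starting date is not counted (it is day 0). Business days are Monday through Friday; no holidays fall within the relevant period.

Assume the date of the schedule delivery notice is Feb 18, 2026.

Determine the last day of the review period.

Mar 11, 2026

From Wednesday, Feb 18, 2026, 15 business days (Feb 19, Feb 20, Feb 23, Feb 24, …, Mar 9, Mar 10, Mar 11, skipping weekends) brings us to Wednesday, Mar 11, 2026, which is the last day of the review period.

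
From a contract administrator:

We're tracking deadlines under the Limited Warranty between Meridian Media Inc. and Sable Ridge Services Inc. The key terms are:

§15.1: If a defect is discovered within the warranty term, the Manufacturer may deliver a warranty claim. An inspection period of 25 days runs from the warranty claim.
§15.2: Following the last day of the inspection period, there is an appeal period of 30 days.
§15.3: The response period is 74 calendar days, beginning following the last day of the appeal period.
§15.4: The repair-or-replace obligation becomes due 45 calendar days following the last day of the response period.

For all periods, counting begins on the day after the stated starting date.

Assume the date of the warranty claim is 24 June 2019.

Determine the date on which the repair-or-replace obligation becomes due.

The last day of the inspection period: 25 calendar days after 24 June 2019 is 19 July 2019.
The last day of the appeal period: 19 July 2019 + 30 days = 18 August 2019.
The last day of the response period: 18 August 2019 + 74 days = 31 October 2019.
The date on which the repair-or-replace obligation becomes due: 31 October 2019 + 45 days = 15 December 2019.

15 December 2019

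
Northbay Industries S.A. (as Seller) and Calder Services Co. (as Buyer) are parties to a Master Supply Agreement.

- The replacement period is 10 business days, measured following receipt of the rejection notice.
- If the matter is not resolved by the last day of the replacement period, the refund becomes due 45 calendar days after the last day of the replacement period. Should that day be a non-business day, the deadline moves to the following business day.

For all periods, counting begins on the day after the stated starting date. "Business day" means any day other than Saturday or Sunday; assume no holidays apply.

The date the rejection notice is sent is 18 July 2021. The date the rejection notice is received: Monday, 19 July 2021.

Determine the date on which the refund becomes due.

From Monday, 19 July 2021, 10 business days (Jul 20, Jul 21, Jul 22, Jul 23, Jul 26, Jul 27, Jul 28, Jul 29, Jul 30, Aug 2, skipping weekends) brings us to Monday, 2 August 2021, which is the last day of the replacement period.
The date on which the refund becomes due: 45 calendar days after 2 August 2021 is 16 September 2021. 16 September 2021 is a Thursday, so no roll-forward applies.

16 September 2021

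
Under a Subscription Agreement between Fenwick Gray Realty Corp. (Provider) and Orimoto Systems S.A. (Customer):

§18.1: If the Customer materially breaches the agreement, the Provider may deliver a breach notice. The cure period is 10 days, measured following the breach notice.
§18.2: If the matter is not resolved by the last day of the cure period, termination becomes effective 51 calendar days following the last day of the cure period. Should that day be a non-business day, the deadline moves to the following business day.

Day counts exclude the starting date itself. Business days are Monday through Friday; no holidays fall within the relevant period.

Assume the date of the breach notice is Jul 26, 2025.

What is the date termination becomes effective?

The last day of the cure period: 10 calendar days after Jul 26, 2025 is Aug 5, 2025.
The date termination becomes effective: 51 calendar days after Aug 5, 2025 is Sep 25, 2025. Sep 25, 2025 is a Thursday, so no roll-forward applies.

Sep 25, 2025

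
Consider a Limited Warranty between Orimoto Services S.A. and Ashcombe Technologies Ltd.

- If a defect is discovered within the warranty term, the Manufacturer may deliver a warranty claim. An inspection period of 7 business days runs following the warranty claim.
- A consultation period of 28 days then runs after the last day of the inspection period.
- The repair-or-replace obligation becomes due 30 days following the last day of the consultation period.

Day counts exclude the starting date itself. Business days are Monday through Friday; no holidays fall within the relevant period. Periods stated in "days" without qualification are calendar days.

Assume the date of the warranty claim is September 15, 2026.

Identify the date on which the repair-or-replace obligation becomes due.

November 21, 2026

The last day of the inspection period: counting 7 business days from Tuesday, September 15, 2026 (Sep 16, Sep 17, Sep 18, Sep 21, Sep 22, Sep 23, Sep 24, skipping weekends) reaches Thursday, September 24, 2026.
The last day of the consultation period: September 24, 2026 + 28 days = October 22, 2026.
The date on which the repair-or-replace obligation becomes due: 30 calendar days after October 22, 2026 is November 21, 2026.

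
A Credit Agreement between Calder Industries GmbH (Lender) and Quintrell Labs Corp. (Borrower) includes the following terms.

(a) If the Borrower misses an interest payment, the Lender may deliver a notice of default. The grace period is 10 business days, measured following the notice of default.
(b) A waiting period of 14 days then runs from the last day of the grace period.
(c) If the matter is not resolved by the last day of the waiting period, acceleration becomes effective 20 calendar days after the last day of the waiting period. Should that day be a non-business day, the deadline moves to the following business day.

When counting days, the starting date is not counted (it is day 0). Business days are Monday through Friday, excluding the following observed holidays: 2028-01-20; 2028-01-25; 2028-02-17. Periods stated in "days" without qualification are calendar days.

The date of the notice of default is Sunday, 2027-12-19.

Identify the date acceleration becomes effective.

2028-02-03

From Sunday, 2027-12-19, 10 business days (Dec 20, Dec 21, Dec 22, Dec 23, Dec 24, Dec 27, Dec 28, Dec 29, Dec 30, Dec 31, skipping weekends) brings us to Friday, 2027-12-31, which is the last day of the grace period.
The last day of the waiting period: 14 calendar days after 2027-12-31 is 2028-01-14.
Adding 20 calendar days to 2028-01-14 gives 2028-02-03, which is the date acceleration becomes effective. 2028-02-03 is a Thursday and is not a listed holiday, so no roll-forward applies.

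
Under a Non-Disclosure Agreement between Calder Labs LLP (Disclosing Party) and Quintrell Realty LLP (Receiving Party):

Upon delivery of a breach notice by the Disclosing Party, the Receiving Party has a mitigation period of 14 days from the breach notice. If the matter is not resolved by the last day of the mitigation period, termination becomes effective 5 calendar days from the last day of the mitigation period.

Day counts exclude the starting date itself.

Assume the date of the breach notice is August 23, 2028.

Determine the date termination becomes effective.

Adding 14 calendar days to August 23, 2028 gives September 6, 2028, which is the last day of the mitigation period.
Adding 5 calendar days to September 6, 2028 gives September 11, 2028, which is the date termination becomes effective.

September 11, 2028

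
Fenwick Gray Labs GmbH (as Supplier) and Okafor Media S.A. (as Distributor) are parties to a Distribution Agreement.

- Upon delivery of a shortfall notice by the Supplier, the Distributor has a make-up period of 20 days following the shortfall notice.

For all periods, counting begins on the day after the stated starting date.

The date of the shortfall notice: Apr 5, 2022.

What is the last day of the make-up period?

Apr 25, 2022

Adding 20 calendar days to Apr 5, 2022 gives Apr 25, 2022, which is the last day of the make-up period.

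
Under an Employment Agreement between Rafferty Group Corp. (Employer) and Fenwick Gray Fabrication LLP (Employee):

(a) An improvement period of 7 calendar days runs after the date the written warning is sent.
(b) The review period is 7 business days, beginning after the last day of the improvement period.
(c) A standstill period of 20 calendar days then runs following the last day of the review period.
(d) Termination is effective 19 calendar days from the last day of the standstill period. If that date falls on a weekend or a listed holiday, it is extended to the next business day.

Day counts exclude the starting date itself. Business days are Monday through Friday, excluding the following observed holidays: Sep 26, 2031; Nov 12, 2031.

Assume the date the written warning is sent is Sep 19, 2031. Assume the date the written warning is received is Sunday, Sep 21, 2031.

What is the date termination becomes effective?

Adding 7 calendar days to Sep 19, 2031 gives Sep 26, 2031, which is the last day of the improvement period.
The last day of the review period: counting 7 business days from Friday, Sep 26, 2031 (Sep 29, Sep 30, Oct 1, Oct 2, Oct 3, Oct 6, Oct 7, skipping weekends) reaches Tuesday, Oct 7, 2031.
The last day of the standstill period: 20 calendar days after Oct 7, 2031 is Oct 27, 2031.
Adding 19 calendar days to Oct 27, 2031 gives Nov 15, 2031, which is the date termination becomes effective. That falls on a Saturday, so it rolls to the next business day, Monday, Nov 17, 2031.

Nov 17, 2031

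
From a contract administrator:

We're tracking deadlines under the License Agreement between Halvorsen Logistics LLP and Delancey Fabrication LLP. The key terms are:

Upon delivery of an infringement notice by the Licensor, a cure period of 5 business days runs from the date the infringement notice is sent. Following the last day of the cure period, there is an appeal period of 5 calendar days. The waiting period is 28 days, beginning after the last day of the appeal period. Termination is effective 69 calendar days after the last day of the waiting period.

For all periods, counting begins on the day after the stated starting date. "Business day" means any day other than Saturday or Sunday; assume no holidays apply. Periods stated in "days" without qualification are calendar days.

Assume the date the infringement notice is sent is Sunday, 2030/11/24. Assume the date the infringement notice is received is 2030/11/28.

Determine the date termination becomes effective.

The last day of the cure period: counting 5 business days from Sunday, 2030/11/24 (Nov 25, Nov 26, Nov 27, Nov 28, Nov 29, skipping weekends) reaches Friday, 2030/11/29.
The last day of the appeal period: 2030/11/29 + 5 days = 2030/12/04.
The last day of the waiting period: 28 calendar days after 2030/12/04 is 2031/01/01.
The date termination becomes effective: 69 calendar days after 2031/01/01 is 2031/03/11.

2031/03/11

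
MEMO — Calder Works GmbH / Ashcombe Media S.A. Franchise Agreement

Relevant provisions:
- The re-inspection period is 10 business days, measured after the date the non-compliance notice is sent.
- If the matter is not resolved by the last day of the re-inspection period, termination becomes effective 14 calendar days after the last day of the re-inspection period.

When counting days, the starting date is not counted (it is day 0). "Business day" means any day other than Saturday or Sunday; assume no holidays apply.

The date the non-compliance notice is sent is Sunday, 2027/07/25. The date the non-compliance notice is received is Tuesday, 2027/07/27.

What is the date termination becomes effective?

2027/08/20

From Sunday, 2027/07/25, 10 business days (Jul 26, Jul 27, Jul 28, Jul 29, Jul 30, Aug 2, Aug 3, Aug 4, Aug 5, Aug 6, skipping weekends) brings us to Friday, 2027/08/06, which is the last day of the re-inspection period.
Adding 14 calendar days to 2027/08/06 gives 2027/08/20, which is the date termination becomes effective.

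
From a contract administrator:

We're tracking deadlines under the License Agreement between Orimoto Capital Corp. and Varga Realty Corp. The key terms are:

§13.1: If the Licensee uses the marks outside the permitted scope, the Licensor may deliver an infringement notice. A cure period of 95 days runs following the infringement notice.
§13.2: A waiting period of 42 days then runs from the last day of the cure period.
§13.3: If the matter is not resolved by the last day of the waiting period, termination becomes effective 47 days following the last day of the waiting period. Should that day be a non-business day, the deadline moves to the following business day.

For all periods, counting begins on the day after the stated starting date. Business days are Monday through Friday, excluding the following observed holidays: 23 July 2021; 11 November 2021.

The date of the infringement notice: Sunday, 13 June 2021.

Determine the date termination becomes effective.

The last day of the cure period: 13 June 2021 + 95 days = 16 September 2021.
The last day of the waiting period: 16 September 2021 + 42 days = 28 October 2021.
Adding 47 calendar days to 28 October 2021 gives 14 December 2021, which is the date termination becomes effective. 14 December 2021 is a Tuesday and is not a listed holiday, so no roll-forward applies.

14 December 2021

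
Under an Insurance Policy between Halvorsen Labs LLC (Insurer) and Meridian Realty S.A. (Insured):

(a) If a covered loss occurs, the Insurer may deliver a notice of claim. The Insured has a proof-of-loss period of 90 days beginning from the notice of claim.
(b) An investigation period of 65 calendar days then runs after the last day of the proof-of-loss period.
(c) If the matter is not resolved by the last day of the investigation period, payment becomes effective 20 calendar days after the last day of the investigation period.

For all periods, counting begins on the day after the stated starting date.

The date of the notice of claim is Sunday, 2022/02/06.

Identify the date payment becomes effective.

2022/07/31

The last day of the proof-of-loss period: 2022/02/06 + 90 days = 2022/05/07.
The last day of the investigation period: 65 calendar days after 2022/05/07 is 2022/07/11.
Adding 20 calendar days to 2022/07/11 gives 2022/07/31, which is the date payment becomes effective.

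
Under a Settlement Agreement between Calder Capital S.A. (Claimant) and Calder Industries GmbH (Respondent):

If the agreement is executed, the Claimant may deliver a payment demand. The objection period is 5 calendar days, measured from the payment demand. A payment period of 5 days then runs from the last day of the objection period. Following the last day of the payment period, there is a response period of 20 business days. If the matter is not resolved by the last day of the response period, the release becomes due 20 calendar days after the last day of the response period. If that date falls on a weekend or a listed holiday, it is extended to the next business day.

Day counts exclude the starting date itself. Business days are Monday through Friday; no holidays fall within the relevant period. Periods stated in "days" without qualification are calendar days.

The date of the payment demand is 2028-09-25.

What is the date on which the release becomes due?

Adding 5 calendar days to 2028-09-25 gives 2028-09-30, which is the last day of the objection period.
The last day of the payment period: 5 calendar days after 2028-09-30 is 2028-10-05.
From Thursday, 2028-10-05, 20 business days (Oct 6, Oct 9, Oct 10, Oct 11, …, Oct 31, Nov 1, Nov 2, skipping weekends) brings us to Thursday, 2028-11-02, which is the last day of the response period.
The date on which the release becomes due: 2028-11-02 + 20 days = 2028-11-22. 2028-11-22 is a Wednesday, so no roll-forward applies.

2028-11-22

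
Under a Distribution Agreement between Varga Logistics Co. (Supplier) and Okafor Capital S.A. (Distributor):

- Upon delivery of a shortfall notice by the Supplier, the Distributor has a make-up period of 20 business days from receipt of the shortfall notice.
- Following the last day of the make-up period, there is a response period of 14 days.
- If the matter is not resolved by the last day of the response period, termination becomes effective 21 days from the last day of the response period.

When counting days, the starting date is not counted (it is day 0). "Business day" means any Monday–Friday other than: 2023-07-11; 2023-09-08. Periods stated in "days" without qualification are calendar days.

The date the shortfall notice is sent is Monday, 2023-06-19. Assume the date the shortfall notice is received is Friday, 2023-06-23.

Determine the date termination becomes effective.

2023-08-28

The last day of the make-up period: counting 20 business days from Friday, 2023-06-23 (Jun 26, Jun 27, Jun 28, Jun 29, …, Jul 20, Jul 21, Jul 24, skipping weekends and the listed holiday on Jul 11) reaches Monday, 2023-07-24.
Adding 14 calendar days to 2023-07-24 gives 2023-08-07, which is the last day of the response period.
Adding 21 calendar days to 2023-08-07 gives 2023-08-28, which is the date termination becomes effective.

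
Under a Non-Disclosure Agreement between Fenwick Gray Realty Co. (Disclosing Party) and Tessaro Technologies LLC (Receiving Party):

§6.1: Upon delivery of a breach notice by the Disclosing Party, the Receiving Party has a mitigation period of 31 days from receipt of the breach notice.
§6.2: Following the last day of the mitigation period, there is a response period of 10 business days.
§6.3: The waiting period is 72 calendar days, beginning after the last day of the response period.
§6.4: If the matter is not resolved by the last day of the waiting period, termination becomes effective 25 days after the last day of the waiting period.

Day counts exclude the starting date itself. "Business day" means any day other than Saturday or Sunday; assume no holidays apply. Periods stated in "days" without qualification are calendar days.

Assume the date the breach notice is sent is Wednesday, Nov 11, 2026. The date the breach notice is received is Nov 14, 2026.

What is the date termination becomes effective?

Adding 31 calendar days to Nov 14, 2026 gives Dec 15, 2026, which is the last day of the mitigation period.
The last day of the response period: 10 business days after Tuesday, Dec 15, 2026, skipping weekends — Dec 16, Dec 17, Dec 18, Dec 21, Dec 22, Dec 23, Dec 24, Dec 25, Dec 28, Dec 29 — lands on Tuesday, Dec 29, 2026.
The last day of the waiting period: Dec 29, 2026 + 72 days = Mar 11, 2027.
Adding 25 calendar days to Mar 11, 2027 gives Apr 5, 2027, which is the date termination becomes effective.

Apr 5, 2027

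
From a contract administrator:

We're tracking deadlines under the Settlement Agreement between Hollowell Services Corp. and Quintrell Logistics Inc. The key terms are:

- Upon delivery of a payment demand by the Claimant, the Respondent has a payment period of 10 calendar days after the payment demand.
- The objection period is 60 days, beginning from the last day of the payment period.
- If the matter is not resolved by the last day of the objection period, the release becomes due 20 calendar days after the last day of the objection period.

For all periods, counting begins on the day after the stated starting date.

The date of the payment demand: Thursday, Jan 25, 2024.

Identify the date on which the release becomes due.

The last day of the payment period: 10 calendar days after Jan 25, 2024 is Feb 4, 2024.
Adding 60 calendar days to Feb 4, 2024 gives Apr 4, 2024, which is the last day of the objection period.
Adding 20 calendar days to Apr 4, 2024 gives Apr 24, 2024, which is the date on which the release becomes due.

Apr 24, 2024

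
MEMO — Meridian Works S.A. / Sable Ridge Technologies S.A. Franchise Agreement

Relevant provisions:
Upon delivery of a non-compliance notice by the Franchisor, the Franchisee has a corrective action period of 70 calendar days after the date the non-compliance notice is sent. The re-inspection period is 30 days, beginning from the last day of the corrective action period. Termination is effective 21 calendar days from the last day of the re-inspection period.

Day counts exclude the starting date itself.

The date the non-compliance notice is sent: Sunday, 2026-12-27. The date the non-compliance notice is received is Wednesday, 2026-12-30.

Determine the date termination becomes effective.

2027-04-27

The last day of the corrective action period: 2026-12-27 + 70 days = 2027-03-07.
The last day of the re-inspection period: 2027-03-07 + 30 days = 2027-04-06.
The date termination becomes effective: 21 calendar days after 2027-04-06 is 2027-04-27.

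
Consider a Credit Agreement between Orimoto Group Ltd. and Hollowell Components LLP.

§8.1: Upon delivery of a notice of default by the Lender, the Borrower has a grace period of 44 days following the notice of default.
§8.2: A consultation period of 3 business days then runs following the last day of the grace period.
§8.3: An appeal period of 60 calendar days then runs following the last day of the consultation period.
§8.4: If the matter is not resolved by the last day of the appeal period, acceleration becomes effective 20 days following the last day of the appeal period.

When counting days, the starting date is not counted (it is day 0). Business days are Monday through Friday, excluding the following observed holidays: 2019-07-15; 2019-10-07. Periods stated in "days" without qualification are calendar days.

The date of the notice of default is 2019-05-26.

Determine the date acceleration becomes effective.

2019-09-30

The last day of the grace period: 2019-05-26 + 44 days = 2019-07-09.
From Tuesday, 2019-07-09, 3 business days (Jul 10, Jul 11, Jul 12, skipping weekends) brings us to Friday, 2019-07-12, which is the last day of the consultation period.
The last day of the appeal period: 2019-07-12 + 60 days = 2019-09-10.
Adding 20 calendar days to 2019-09-10 gives 2019-09-30, which is the date acceleration becomes effective.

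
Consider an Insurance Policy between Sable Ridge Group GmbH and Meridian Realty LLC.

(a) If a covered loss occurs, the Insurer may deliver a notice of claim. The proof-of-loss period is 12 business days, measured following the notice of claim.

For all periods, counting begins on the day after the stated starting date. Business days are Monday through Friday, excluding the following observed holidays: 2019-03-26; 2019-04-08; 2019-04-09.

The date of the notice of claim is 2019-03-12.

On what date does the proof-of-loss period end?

The last day of the proof-of-loss period: counting 12 business days from Tuesday, 2019-03-12 (Mar 13, Mar 14, Mar 15, Mar 18, …, Mar 27, Mar 28, Mar 29, skipping weekends and the listed holiday on Mar 26) reaches Friday, 2019-03-29.

2019-03-29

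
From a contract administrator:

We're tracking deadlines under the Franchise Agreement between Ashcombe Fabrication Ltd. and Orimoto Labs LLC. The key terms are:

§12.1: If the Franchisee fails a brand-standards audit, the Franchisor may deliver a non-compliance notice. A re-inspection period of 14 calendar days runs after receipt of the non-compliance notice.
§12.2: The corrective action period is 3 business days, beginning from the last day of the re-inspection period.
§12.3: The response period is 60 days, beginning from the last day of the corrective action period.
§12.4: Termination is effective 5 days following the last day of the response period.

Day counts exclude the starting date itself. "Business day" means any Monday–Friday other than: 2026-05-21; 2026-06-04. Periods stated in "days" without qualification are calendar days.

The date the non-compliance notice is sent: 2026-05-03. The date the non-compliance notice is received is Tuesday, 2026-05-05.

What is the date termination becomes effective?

The last day of the re-inspection period: 2026-05-05 + 14 days = 2026-05-19.
The last day of the corrective action period: counting 3 business days from Tuesday, 2026-05-19 (May 20, May 22, May 25, skipping weekends and the listed holiday on May 21) reaches Monday, 2026-05-25.
The last day of the response period: 2026-05-25 + 60 days = 2026-07-24.
Adding 5 calendar days to 2026-07-24 gives 2026-07-29, which is the date termination becomes effective.

2026-07-29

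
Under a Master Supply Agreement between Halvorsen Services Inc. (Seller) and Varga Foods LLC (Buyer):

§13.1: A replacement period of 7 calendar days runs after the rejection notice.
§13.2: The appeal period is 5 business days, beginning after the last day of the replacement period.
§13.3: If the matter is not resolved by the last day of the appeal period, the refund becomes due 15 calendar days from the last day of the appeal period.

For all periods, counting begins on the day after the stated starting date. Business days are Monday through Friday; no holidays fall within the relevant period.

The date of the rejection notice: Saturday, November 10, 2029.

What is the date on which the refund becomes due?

December 8, 2029

Adding 7 calendar days to November 10, 2029 gives November 17, 2029, which is the last day of the replacement period.
The last day of the appeal period: counting 5 business days from Saturday, November 17, 2029 (Nov 19, Nov 20, Nov 21, Nov 22, Nov 23, skipping weekends) reaches Friday, November 23, 2029.
The date on which the refund becomes due: November 23, 2029 + 15 days = December 8, 2029.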